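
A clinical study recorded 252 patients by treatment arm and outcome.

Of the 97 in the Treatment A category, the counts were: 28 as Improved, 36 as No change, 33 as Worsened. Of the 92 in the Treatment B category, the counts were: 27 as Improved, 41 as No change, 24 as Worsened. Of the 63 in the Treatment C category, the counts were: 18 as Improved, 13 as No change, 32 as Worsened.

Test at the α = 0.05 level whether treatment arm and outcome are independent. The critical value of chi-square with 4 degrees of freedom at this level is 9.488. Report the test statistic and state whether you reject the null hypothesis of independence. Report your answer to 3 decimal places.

Row totals: 97, 92, 63. Column totals: 73, 90, 89. Grand total N = 252.
Expected counts (row total × column total / N):
  Treatment A, Improved: 97×73/252 = 28.0992
  Treatment A, No change: 97×90/252 = 34.6429
  Treatment A, Worsened: 97×89/252 = 34.2579
  Treatment B, Improved: 92×73/252 = 26.6508
  Treatment B, No change: 92×90/252 = 32.8571
  Treatment B, Worsened: 92×89/252 = 32.4921
  Treatment C, Improved: 63×73/252 = 18.2500
  Treatment C, No change: 63×90/252 = 22.5000
  Treatment C, Worsened: 63×89/252 = 22.2500
Contributions (O − E)²/E:
  (28 − 28.0992)²/28.0992 = 0.0004
  (36 − 34.6429)²/34.6429 = 0.0532
  (33 − 34.2579)²/34.2579 = 0.0462
  (27 − 26.6508)²/26.6508 = 0.0046
  (41 − 32.8571)²/32.8571 = 2.0180
  (24 − 32.4921)²/32.4921 = 2.2195
  (18 − 18.2500)²/18.2500 = 0.0034
  (13 − 22.5000)²/22.5000 = 4.0111
  (32 − 22.2500)²/22.2500 = 4.2725
χ² = 0.0004 + 0.0532 + 0.0462 + 0.0046 + 2.0180 + 2.2195 + 0.0034 + 4.0111 + 4.2725 = 12.629
df = (3−1)(3−1) = 4. Since 12.629 > 9.488, reject the null hypothesis of independence at α = 0.05.

12.629; reject H₀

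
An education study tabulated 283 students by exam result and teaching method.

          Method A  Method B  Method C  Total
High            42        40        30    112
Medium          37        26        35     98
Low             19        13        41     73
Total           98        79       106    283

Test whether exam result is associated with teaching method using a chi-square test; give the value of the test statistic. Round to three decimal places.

17.587

Grand total N = 283.
Expected counts (row total × column total / N):
  High, Method A: 112×98/283 = 38.7845
  High, Method B: 112×79/283 = 31.2650
  High, Method C: 112×106/283 = 41.9505
  Medium, Method A: 98×98/283 = 33.9364
  Medium, Method B: 98×79/283 = 27.3569
  Medium, Method C: 98×106/283 = 36.7067
  Low, Method A: 73×98/283 = 25.2792
  Low, Method B: 73×79/283 = 20.3781
  Low, Method C: 73×106/283 = 27.3428
Contributions (O − E)²/E:
  (42 − 38.7845)²/38.7845 = 0.2666
  (40 − 31.2650)²/31.2650 = 2.4404
  (30 − 41.9505)²/41.9505 = 3.4044
  (37 − 33.9364)²/33.9364 = 0.2766
  (26 − 27.3569)²/27.3569 = 0.0673
  (35 − 36.7067)²/36.7067 = 0.0794
  (19 − 25.2792)²/25.2792 = 1.5597
  (13 − 20.3781)²/20.3781 = 2.6713
  (41 − 27.3428)²/27.3428 = 6.8215
χ² = 0.2666 + 2.4404 + 3.4044 + 0.2766 + 0.0673 + 0.0794 + 1.5597 + 2.6713 + 6.8215 = 17.587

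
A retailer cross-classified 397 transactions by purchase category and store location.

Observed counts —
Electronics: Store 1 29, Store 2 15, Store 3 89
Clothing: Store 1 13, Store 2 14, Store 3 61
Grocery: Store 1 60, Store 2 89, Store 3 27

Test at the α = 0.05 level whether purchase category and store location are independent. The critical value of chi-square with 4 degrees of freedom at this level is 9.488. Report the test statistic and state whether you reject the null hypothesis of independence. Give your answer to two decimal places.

Row totals: 133, 88, 176. Column totals: 102, 118, 177. Grand total N = 397.
Expected counts (row total × column total / N):
  Electronics, Store 1: 133×102/397 = 34.1713
  Electronics, Store 2: 133×118/397 = 39.5315
  Electronics, Store 3: 133×177/397 = 59.2972
  Clothing, Store 1: 88×102/397 = 22.6096
  Clothing, Store 2: 88×118/397 = 26.1562
  Clothing, Store 3: 88×177/397 = 39.2343
  Grocery, Store 1: 176×102/397 = 45.2191
  Grocery, Store 2: 176×118/397 = 52.3123
  Grocery, Store 3: 176×177/397 = 78.4685
Contributions (O − E)²/E:
  (29 − 34.1713)²/34.1713 = 0.7826
  (15 − 39.5315)²/39.5315 = 15.2232
  (89 − 59.2972)²/59.2972 = 14.8785
  (13 − 22.6096)²/22.6096 = 4.0843
  (14 − 26.1562)²/26.1562 = 5.6496
  (61 − 39.2343)²/39.2343 = 12.0748
  (60 − 45.2191)²/45.2191 = 4.8315
  (89 − 52.3123)²/52.3123 = 25.7298
  (27 − 78.4685)²/78.4685 = 33.7589
χ² = 0.7826 + 15.2232 + 14.8785 + 4.0843 + 5.6496 + 12.0748 + 4.8315 + 25.7298 + 33.7589 = 117.01
df = (3−1)(3−1) = 4. Since 117.01 > 9.488, reject the null hypothesis of independence at α = 0.05.

117.01; reject H₀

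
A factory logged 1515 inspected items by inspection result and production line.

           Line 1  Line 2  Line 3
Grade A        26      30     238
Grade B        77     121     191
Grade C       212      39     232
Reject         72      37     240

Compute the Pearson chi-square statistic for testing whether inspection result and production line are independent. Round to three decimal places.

Row totals: 294, 389, 483, 349. Column totals: 387, 227, 901. Grand total N = 1515.
Expected counts (row total × column total / N):
  Grade A, Line 1: 294×387/1515 = 75.1010
  Grade A, Line 2: 294×227/1515 = 44.0515
  Grade A, Line 3: 294×901/1515 = 174.8475
  Grade B, Line 1: 389×387/1515 = 99.3683
  Grade B, Line 2: 389×227/1515 = 58.2858
  Grade B, Line 3: 389×901/1515 = 231.3459
  Grade C, Line 1: 483×387/1515 = 123.3802
  Grade C, Line 2: 483×227/1515 = 72.3703
  Grade C, Line 3: 483×901/1515 = 287.2495
  Reject, Line 1: 349×387/1515 = 89.1505
  Reject, Line 2: 349×227/1515 = 52.2924
  Reject, Line 3: 349×901/1515 = 207.5571
Contributions (O − E)²/E:
  (26 − 75.1010)²/75.1010 = 32.1022
  (30 − 44.0515)²/44.0515 = 4.4821
  (238 − 174.8475)²/174.8475 = 22.8098
  (77 − 99.3683)²/99.3683 = 5.0352
  (121 − 58.2858)²/58.2858 = 67.4791
  (191 − 231.3459)²/231.3459 = 7.0362
  (212 − 123.3802)²/123.3802 = 63.6526
  (39 − 72.3703)²/72.3703 = 15.3872
  (232 − 287.2495)²/287.2495 = 10.6267
  (72 − 89.1505)²/89.1505 = 3.2994
  (37 − 52.2924)²/52.2924 = 4.4721
  (240 − 207.5571)²/207.5571 = 5.0711
χ² = 32.1022 + 4.4821 + 22.8098 + 5.0352 + 67.4791 + 7.0362 + 63.6526 + 15.3872 + 10.6267 + 3.2994 + 4.4721 + 5.0711 = 241.454

241.454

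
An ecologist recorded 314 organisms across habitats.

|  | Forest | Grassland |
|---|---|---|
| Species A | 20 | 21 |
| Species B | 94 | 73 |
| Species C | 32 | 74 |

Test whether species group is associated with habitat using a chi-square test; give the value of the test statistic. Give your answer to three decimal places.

17.853

Row totals: 41, 167, 106. Column totals: 146, 168. Grand total N = 314.
Expected counts (row total × column total / N):
  Species A, Forest: 41×146/314 = 19.0637
  Species A, Grassland: 41×168/314 = 21.9363
  Species B, Forest: 167×146/314 = 77.6497
  Species B, Grassland: 167×168/314 = 89.3503
  Species C, Forest: 106×146/314 = 49.2866
  Species C, Grassland: 106×168/314 = 56.7134
Contributions (O − E)²/E:
  (20 − 19.0637)²/19.0637 = 0.0460
  (21 − 21.9363)²/21.9363 = 0.0400
  (94 − 77.6497)²/77.6497 = 3.4428
  (73 − 89.3503)²/89.3503 = 2.9920
  (32 − 49.2866)²/49.2866 = 6.0630
  (74 − 56.7134)²/56.7134 = 5.2691
χ² = 0.0460 + 0.0400 + 3.4428 + 2.9920 + 6.0630 + 5.2691 = 17.853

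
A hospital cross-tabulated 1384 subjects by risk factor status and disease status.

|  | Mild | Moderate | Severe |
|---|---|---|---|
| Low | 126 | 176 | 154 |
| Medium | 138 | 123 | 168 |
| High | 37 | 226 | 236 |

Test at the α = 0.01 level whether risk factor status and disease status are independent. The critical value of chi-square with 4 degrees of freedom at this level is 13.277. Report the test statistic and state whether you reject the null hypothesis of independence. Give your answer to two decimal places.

Row totals: 456, 429, 499. Column totals: 301, 525, 558. Grand total N = 1384.
Expected counts (row total × column total / N):
  Low, Mild: 456×301/1384 = 99.173
  Low, Moderate: 456×525/1384 = 172.977
  Low, Severe: 456×558/1384 = 183.850
  Medium, Mild: 429×301/1384 = 93.301
  Medium, Moderate: 429×525/1384 = 162.735
  Medium, Severe: 429×558/1384 = 172.964
  High, Mild: 499×301/1384 = 108.525
  High, Moderate: 499×525/1384 = 189.288
  High, Severe: 499×558/1384 = 201.186
Contributions (O − E)²/E:
  (126 − 99.173)²/99.173 = 7.2569
  (176 − 172.977)²/172.977 = 0.0528
  (154 − 183.850)²/183.850 = 4.8465
  (138 − 93.301)²/93.301 = 21.4146
  (123 − 162.735)²/162.735 = 9.7021
  (168 − 172.964)²/172.964 = 0.1425
  (37 − 108.525)²/108.525 = 47.1396
  (226 − 189.288)²/189.288 = 7.1202
  (236 − 201.186)²/201.186 = 6.0243
χ² = 7.2569 + 0.0528 + 4.8465 + 21.4146 + 9.7021 + 0.1425 + 47.1396 + 7.1202 + 6.0243 = 103.70
df = (3−1)(3−1) = 4. Since 103.70 > 13.277, reject the null hypothesis of independence at α = 0.01.

103.70; reject H₀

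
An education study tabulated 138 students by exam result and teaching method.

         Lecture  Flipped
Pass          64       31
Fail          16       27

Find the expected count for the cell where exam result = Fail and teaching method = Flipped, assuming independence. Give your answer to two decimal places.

18.07

Row total (Fail) = 43; column total (Flipped) = 58; grand total N = 138.
Expected count = (row total × column total) / N = 43 × 58 / 138 = 18.07.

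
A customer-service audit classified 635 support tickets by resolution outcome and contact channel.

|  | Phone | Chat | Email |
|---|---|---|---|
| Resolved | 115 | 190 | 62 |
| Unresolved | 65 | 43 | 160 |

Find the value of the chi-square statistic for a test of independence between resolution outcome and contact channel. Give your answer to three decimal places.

137.808

Row totals: 367, 268. Column totals: 180, 233, 222. Grand total N = 635.
Expected counts (row total × column total / N):
  Resolved, Phone: 367×180/635 = 104.0315
  Resolved, Chat: 367×233/635 = 134.6630
  Resolved, Email: 367×222/635 = 128.3055
  Unresolved, Phone: 268×180/635 = 75.9685
  Unresolved, Chat: 268×233/635 = 98.3370
  Unresolved, Email: 268×222/635 = 93.6945
Contributions (O − E)²/E:
  (115 − 104.0315)²/104.0315 = 1.1565
  (190 − 134.6630)²/134.6630 = 22.7396
  (62 − 128.3055)²/128.3055 = 34.2652
  (65 − 75.9685)²/75.9685 = 1.5837
  (43 − 98.3370)²/98.3370 = 31.1397
  (160 − 93.6945)²/93.6945 = 46.9229
χ² = 1.1565 + 22.7396 + 34.2652 + 1.5837 + 31.1397 + 46.9229 = 137.808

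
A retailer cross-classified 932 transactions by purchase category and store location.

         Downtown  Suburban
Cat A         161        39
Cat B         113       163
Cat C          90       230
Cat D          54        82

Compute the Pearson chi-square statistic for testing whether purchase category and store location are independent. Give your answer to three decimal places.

142.112

Row totals: 200, 276, 320, 136. Column totals: 418, 514. Grand total N = 932.
Expected counts (row total × column total / N):
  Cat A, Downtown: 200×418/932 = 89.6996
  Cat A, Suburban: 200×514/932 = 110.3004
  Cat B, Downtown: 276×418/932 = 123.7854
  Cat B, Suburban: 276×514/932 = 152.2146
  Cat C, Downtown: 320×418/932 = 143.5193
  Cat C, Suburban: 320×514/932 = 176.4807
  Cat D, Downtown: 136×418/932 = 60.9957
  Cat D, Suburban: 136×514/932 = 75.0043
Contributions (O − E)²/E:
  (161 − 89.6996)²/89.6996 = 56.6752
  (39 − 110.3004)²/110.3004 = 46.0900
  (113 − 123.7854)²/123.7854 = 0.9397
  (163 − 152.2146)²/152.2146 = 0.7642
  (90 − 143.5193)²/143.5193 = 19.9577
  (230 − 176.4807)²/176.4807 = 16.2302
  (54 − 60.9957)²/60.9957 = 0.8023
  (82 − 75.0043)²/75.0043 = 0.6525
χ² = 56.6752 + 46.0900 + 0.9397 + 0.7642 + 19.9577 + 16.2302 + 0.8023 + 0.6525 = 142.112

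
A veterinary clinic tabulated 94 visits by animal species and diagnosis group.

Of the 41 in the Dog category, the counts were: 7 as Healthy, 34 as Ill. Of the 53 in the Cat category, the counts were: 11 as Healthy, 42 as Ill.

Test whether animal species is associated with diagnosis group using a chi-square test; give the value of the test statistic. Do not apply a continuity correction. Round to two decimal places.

Row totals: 41, 53. Column totals: 18, 76. Grand total N = 94.
Expected counts (row total × column total / N):
  Dog, Healthy: 41×18/94 = 7.851
  Dog, Ill: 41×76/94 = 33.149
  Cat, Healthy: 53×18/94 = 10.149
  Cat, Ill: 53×76/94 = 42.851
Contributions (O − E)²/E:
  (7 − 7.851)²/7.851 = 0.0922
  (34 − 33.149)²/33.149 = 0.0218
  (11 − 10.149)²/10.149 = 0.0714
  (42 − 42.851)²/42.851 = 0.0169
χ² = 0.0922 + 0.0218 + 0.0714 + 0.0169 = 0.20

0.20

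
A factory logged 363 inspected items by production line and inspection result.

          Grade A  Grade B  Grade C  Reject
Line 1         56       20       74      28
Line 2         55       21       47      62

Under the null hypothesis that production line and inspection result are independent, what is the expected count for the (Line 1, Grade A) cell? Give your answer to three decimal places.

Row total (Line 1) = 178; column total (Grade A) = 111; grand total N = 363.
Expected count = (row total × column total) / N = 178 × 111 / 363 = 54.430.

54.430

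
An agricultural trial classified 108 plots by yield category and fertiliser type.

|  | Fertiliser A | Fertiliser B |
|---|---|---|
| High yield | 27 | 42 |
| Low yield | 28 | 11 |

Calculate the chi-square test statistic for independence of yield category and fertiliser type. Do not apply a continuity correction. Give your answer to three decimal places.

10.638

Row totals: 69, 39. Column totals: 55, 53. Grand total N = 108.
Expected counts (row total × column total / N):
  High yield, Fertiliser A: 69×55/108 = 35.1389
  High yield, Fertiliser B: 69×53/108 = 33.8611
  Low yield, Fertiliser A: 39×55/108 = 19.8611
  Low yield, Fertiliser B: 39×53/108 = 19.1389
Contributions (O − E)²/E:
  (27 − 35.1389)²/35.1389 = 1.8851
  (42 − 33.8611)²/33.8611 = 1.9563
  (28 − 19.8611)²/19.8611 = 3.3352
  (11 − 19.1389)²/19.1389 = 3.4611
χ² = 1.8851 + 1.9563 + 3.3352 + 3.4611 = 10.638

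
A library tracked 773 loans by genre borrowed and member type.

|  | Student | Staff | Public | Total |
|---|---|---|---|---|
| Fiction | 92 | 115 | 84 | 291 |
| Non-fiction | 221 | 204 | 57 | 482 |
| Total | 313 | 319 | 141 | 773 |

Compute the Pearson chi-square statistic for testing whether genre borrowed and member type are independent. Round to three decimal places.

38.312

Grand total N = 773.
Expected counts (row total × column total / N):
  Fiction, Student: 291×313/773 = 117.83053
  Fiction, Staff: 291×319/773 = 120.08926
  Fiction, Public: 291×141/773 = 53.08021
  Non-fiction, Student: 482×313/773 = 195.16947
  Non-fiction, Staff: 482×319/773 = 198.91074
  Non-fiction, Public: 482×141/773 = 87.91979
Contributions (O − E)²/E:
  (92 − 117.83053)²/117.83053 = 5.6625
  (115 − 120.08926)²/120.08926 = 0.2157
  (84 − 53.08021)²/53.08021 = 18.0111
  (221 − 195.16947)²/195.16947 = 3.4187
  (204 − 198.91074)²/198.91074 = 0.1302
  (57 − 87.91979)²/87.91979 = 10.8739
χ² = 5.6625 + 0.2157 + 18.0111 + 3.4187 + 0.1302 + 10.8739 = 38.312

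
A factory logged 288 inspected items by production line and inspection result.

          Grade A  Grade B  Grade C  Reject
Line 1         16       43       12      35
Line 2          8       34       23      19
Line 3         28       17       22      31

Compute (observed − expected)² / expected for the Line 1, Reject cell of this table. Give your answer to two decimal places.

0.44

Row total (Line 1) = 106; column total (Reject) = 85; N = 288.
Expected count E = 106 × 85 / 288 = 31.285.
Contribution = (O − E)²/E = (35 − 31.285)² / 31.285 = 0.44.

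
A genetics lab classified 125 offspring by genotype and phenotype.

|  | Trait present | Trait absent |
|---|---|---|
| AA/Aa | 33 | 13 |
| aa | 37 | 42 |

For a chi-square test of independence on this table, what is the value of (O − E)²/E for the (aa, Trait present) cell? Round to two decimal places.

1.18

Row total (aa) = 79; column total (Trait present) = 70; N = 125.
Expected count E = 79 × 70 / 125 = 44.240.
Contribution = (O − E)²/E = (37 − 44.240)² / 44.240 = 1.18.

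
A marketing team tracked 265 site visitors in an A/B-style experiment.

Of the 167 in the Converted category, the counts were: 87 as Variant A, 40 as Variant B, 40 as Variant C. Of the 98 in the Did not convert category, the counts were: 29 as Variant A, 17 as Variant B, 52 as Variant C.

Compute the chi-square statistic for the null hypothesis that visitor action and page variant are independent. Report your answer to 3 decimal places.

23.471

Row totals: 167, 98. Column totals: 116, 57, 92. Grand total N = 265.
Expected counts (row total × column total / N):
  Converted, Variant A: 167×116/265 = 73.1019
  Converted, Variant B: 167×57/265 = 35.9208
  Converted, Variant C: 167×92/265 = 57.9774
  Did not convert, Variant A: 98×116/265 = 42.8981
  Did not convert, Variant B: 98×57/265 = 21.0792
  Did not convert, Variant C: 98×92/265 = 34.0226
Contributions (O − E)²/E:
  (87 − 73.1019)²/73.1019 = 2.6423
  (40 − 35.9208)²/35.9208 = 0.4632
  (40 − 57.9774)²/57.9774 = 5.5744
  (29 − 42.8981)²/42.8981 = 4.5027
  (17 − 21.0792)²/21.0792 = 0.7894
  (52 − 34.0226)²/34.0226 = 9.4992
χ² = 2.6423 + 0.4632 + 5.5744 + 4.5027 + 0.7894 + 9.4992 = 23.471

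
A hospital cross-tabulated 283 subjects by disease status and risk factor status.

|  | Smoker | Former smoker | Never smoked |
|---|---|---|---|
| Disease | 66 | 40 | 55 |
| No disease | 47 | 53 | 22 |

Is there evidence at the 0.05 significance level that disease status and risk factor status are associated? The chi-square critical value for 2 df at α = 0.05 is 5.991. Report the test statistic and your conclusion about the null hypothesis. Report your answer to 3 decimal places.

Row totals: 161, 122. Column totals: 113, 93, 77. Grand total N = 283.
Expected counts (row total × column total / N):
  Disease, Smoker: 161×113/283 = 64.2862
  Disease, Former smoker: 161×93/283 = 52.9081
  Disease, Never smoked: 161×77/283 = 43.8057
  No disease, Smoker: 122×113/283 = 48.7138
  No disease, Former smoker: 122×93/283 = 40.0919
  No disease, Never smoked: 122×77/283 = 33.1943
Contributions (O − E)²/E:
  (66 − 64.2862)²/64.2862 = 0.0457
  (40 − 52.9081)²/52.9081 = 3.1492
  (55 − 43.8057)²/43.8057 = 2.8606
  (47 − 48.7138)²/48.7138 = 0.0603
  (53 − 40.0919)²/40.0919 = 4.1559
  (22 − 33.1943)²/33.1943 = 3.7751
χ² = 0.0457 + 3.1492 + 2.8606 + 0.0603 + 4.1559 + 3.7751 = 14.047
df = (2−1)(3−1) = 2. Since 14.047 > 5.991, reject the null hypothesis of independence at α = 0.05.

14.047; reject H₀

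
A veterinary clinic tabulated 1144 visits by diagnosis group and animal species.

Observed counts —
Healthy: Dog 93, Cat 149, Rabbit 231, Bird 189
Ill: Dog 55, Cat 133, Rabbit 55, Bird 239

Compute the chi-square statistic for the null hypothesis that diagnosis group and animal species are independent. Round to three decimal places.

98.941

Row totals: 662, 482. Column totals: 148, 282, 286, 428. Grand total N = 1144.
Expected counts (row total × column total / N):
  Healthy, Dog: 662×148/1144 = 85.6434
  Healthy, Cat: 662×282/1144 = 163.1853
  Healthy, Rabbit: 662×286/1144 = 165.5000
  Healthy, Bird: 662×428/1144 = 247.6713
  Ill, Dog: 482×148/1144 = 62.3566
  Ill, Cat: 482×282/1144 = 118.8147
  Ill, Rabbit: 482×286/1144 = 120.5000
  Ill, Bird: 482×428/1144 = 180.3287
Contributions (O − E)²/E:
  (93 − 85.6434)²/85.6434 = 0.6319
  (149 − 163.1853)²/163.1853 = 1.2331
  (231 − 165.5000)²/165.5000 = 25.9230
  (189 − 247.6713)²/247.6713 = 13.8987
  (55 − 62.3566)²/62.3566 = 0.8679
  (133 − 118.8147)²/118.8147 = 1.6936
  (55 − 120.5000)²/120.5000 = 35.6037
  (239 − 180.3287)²/180.3287 = 19.0891
χ² = 0.6319 + 1.2331 + 25.9230 + 13.8987 + 0.8679 + 1.6936 + 35.6037 + 19.0891 = 98.941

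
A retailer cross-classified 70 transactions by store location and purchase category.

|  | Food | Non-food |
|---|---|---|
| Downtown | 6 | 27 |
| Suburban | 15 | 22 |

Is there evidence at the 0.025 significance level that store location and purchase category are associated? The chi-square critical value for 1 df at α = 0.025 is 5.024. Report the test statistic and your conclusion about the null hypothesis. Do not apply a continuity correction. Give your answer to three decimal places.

4.152; fail to reject H₀

Row totals: 33, 37. Column totals: 21, 49. Grand total N = 70.
Expected counts (row total × column total / N):
  Downtown, Food: 33×21/70 = 9.9000
  Downtown, Non-food: 33×49/70 = 23.1000
  Suburban, Food: 37×21/70 = 11.1000
  Suburban, Non-food: 37×49/70 = 25.9000
Contributions (O − E)²/E:
  (6 − 9.9000)²/9.9000 = 1.5364
  (27 − 23.1000)²/23.1000 = 0.6584
  (15 − 11.1000)²/11.1000 = 1.3703
  (22 − 25.9000)²/25.9000 = 0.5873
χ² = 1.5364 + 0.6584 + 1.3703 + 0.5873 = 4.152
df = (2−1)(2−1) = 1. Since 4.152 < 5.024, fail to reject the null hypothesis of independence at α = 0.025.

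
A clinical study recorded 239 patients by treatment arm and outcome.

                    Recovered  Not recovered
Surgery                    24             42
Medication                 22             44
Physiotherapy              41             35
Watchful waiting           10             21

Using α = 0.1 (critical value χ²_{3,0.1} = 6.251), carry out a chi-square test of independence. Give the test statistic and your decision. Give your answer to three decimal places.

Row totals: 66, 66, 76, 31. Column totals: 97, 142. Grand total N = 239.
Expected counts (row total × column total / N):
  Surgery, Recovered: 66×97/239 = 26.7866
  Surgery, Not recovered: 66×142/239 = 39.2134
  Medication, Recovered: 66×97/239 = 26.7866
  Medication, Not recovered: 66×142/239 = 39.2134
  Physiotherapy, Recovered: 76×97/239 = 30.8452
  Physiotherapy, Not recovered: 76×142/239 = 45.1548
  Watchful waiting, Recovered: 31×97/239 = 12.5816
  Watchful waiting, Not recovered: 31×142/239 = 18.4184
Contributions (O − E)²/E:
  (24 − 26.7866)²/26.7866 = 0.2899
  (42 − 39.2134)²/39.2134 = 0.1980
  (22 − 26.7866)²/26.7866 = 0.8553
  (44 − 39.2134)²/39.2134 = 0.5843
  (41 − 30.8452)²/30.8452 = 3.3431
  (35 − 45.1548)²/45.1548 = 2.2837
  (10 − 12.5816)²/12.5816 = 0.5297
  (21 − 18.4184)²/18.4184 = 0.3618
χ² = 0.2899 + 0.1980 + 0.8553 + 0.5843 + 3.3431 + 2.2837 + 0.5297 + 0.3618 = 8.446
df = (4−1)(2−1) = 3. Since 8.446 > 6.251, reject the null hypothesis of independence at α = 0.1.

8.446; reject H₀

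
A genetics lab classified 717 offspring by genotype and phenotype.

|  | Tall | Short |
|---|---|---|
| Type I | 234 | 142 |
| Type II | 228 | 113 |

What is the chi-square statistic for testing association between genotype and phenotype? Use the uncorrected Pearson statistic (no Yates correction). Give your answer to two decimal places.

1.67

Row totals: 376, 341. Column totals: 462, 255. Grand total N = 717.
Expected counts (row total × column total / N):
  Type I, Tall: 376×462/717 = 242.276
  Type I, Short: 376×255/717 = 133.724
  Type II, Tall: 341×462/717 = 219.724
  Type II, Short: 341×255/717 = 121.276
Contributions (O − E)²/E:
  (234 − 242.276)²/242.276 = 0.2827
  (142 − 133.724)²/133.724 = 0.5122
  (228 − 219.724)²/219.724 = 0.3117
  (113 − 121.276)²/121.276 = 0.5648
χ² = 0.2827 + 0.5122 + 0.3117 + 0.5648 = 1.67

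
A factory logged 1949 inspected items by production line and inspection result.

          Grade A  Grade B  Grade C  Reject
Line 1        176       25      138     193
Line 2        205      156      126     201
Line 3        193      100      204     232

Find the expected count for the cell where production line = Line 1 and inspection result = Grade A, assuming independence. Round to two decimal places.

156.68

Row total (Line 1) = 532; column total (Grade A) = 574; grand total N = 1949.
Expected count = (row total × column total) / N = 532 × 574 / 1949 = 156.68.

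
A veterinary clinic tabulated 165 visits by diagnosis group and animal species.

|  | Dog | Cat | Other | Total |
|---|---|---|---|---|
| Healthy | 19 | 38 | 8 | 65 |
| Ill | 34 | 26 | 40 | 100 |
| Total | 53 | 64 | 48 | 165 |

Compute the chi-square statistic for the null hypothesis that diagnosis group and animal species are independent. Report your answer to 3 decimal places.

21.366

Grand total N = 165.
Expected counts (row total × column total / N):
  Healthy, Dog: 65×53/165 = 20.8788
  Healthy, Cat: 65×64/165 = 25.2121
  Healthy, Other: 65×48/165 = 18.9091
  Ill, Dog: 100×53/165 = 32.1212
  Ill, Cat: 100×64/165 = 38.7879
  Ill, Other: 100×48/165 = 29.0909
Contributions (O − E)²/E:
  (19 − 20.8788)²/20.8788 = 0.1691
  (38 − 25.2121)²/25.2121 = 6.4862
  (8 − 18.9091)²/18.9091 = 6.2937
  (34 − 32.1212)²/32.1212 = 0.1099
  (26 − 38.7879)²/38.7879 = 4.2160
  (40 − 29.0909)²/29.0909 = 4.0909
χ² = 0.1691 + 6.4862 + 6.2937 + 0.1099 + 4.2160 + 4.0909 = 21.366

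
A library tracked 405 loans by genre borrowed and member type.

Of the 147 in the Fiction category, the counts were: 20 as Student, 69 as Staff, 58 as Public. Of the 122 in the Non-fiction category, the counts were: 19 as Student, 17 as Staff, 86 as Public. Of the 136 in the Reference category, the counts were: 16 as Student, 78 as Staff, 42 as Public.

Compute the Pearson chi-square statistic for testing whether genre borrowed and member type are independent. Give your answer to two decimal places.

Row totals: 147, 122, 136. Column totals: 55, 164, 186. Grand total N = 405.
Expected counts (row total × column total / N):
  Fiction, Student: 147×55/405 = 19.9630
  Fiction, Staff: 147×164/405 = 59.5259
  Fiction, Public: 147×186/405 = 67.5111
  Non-fiction, Student: 122×55/405 = 16.5679
  Non-fiction, Staff: 122×164/405 = 49.4025
  Non-fiction, Public: 122×186/405 = 56.0296
  Reference, Student: 136×55/405 = 18.4691
  Reference, Staff: 136×164/405 = 55.0716
  Reference, Public: 136×186/405 = 62.4593
Contributions (O − E)²/E:
  (20 − 19.9630)²/19.9630 = 0.0001
  (69 − 59.5259)²/59.5259 = 1.5079
  (58 − 67.5111)²/67.5111 = 1.3399
  (19 − 16.5679)²/16.5679 = 0.3570
  (17 − 49.4025)²/49.4025 = 21.2524
  (86 − 56.0296)²/56.0296 = 16.0313
  (16 − 18.4691)²/18.4691 = 0.3301
  (78 − 55.0716)²/55.0716 = 9.5460
  (42 − 62.4593)²/62.4593 = 6.7017
χ² = 0.0001 + 1.5079 + 1.3399 + 0.3570 + 21.2524 + 16.0313 + 0.3301 + 9.5460 + 6.7017 = 57.07

57.07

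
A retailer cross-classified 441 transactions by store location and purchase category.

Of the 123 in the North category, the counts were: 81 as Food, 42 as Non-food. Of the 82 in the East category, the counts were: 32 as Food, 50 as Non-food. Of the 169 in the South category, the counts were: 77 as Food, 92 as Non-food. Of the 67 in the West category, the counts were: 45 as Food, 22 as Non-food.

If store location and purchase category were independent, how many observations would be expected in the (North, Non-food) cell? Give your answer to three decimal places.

57.456

Row total (North) = 123; column total (Non-food) = 206; grand total N = 441.
Expected count = (row total × column total) / N = 123 × 206 / 441 = 57.456.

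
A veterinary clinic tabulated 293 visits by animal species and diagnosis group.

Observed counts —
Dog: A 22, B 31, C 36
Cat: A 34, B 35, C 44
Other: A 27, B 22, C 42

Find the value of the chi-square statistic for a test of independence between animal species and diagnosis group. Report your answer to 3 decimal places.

Row totals: 89, 113, 91. Column totals: 83, 88, 122. Grand total N = 293.
Expected counts (row total × column total / N):
  Dog, A: 89×83/293 = 25.21160
  Dog, B: 89×88/293 = 26.73038
  Dog, C: 89×122/293 = 37.05802
  Cat, A: 113×83/293 = 32.01024
  Cat, B: 113×88/293 = 33.93857
  Cat, C: 113×122/293 = 47.05119
  Other, A: 91×83/293 = 25.77816
  Other, B: 91×88/293 = 27.33106
  Other, C: 91×122/293 = 37.89078
Contributions (O − E)²/E:
  (22 − 25.21160)²/25.21160 = 0.4091
  (31 − 26.73038)²/26.73038 = 0.6820
  (36 − 37.05802)²/37.05802 = 0.0302
  (34 − 32.01024)²/32.01024 = 0.1237
  (35 − 33.93857)²/33.93857 = 0.0332
  (44 − 47.05119)²/47.05119 = 0.1979
  (27 − 25.77816)²/25.77816 = 0.0579
  (22 − 27.33106)²/27.33106 = 1.0398
  (42 − 37.89078)²/37.89078 = 0.4456
χ² = 0.4091 + 0.6820 + 0.0302 + 0.1237 + 0.0332 + 0.1979 + 0.0579 + 1.0398 + 0.4456 = 3.019

3.019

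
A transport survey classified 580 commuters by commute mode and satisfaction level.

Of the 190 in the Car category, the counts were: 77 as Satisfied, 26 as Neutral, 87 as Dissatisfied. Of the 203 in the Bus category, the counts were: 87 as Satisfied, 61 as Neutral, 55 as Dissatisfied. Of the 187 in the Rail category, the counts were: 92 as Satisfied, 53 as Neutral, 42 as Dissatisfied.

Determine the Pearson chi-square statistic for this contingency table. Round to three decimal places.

Row totals: 190, 203, 187. Column totals: 256, 140, 184. Grand total N = 580.
Expected counts (row total × column total / N):
  Car, Satisfied: 190×256/580 = 83.86207
  Car, Neutral: 190×140/580 = 45.86207
  Car, Dissatisfied: 190×184/580 = 60.27586
  Bus, Satisfied: 203×256/580 = 89.60000
  Bus, Neutral: 203×140/580 = 49.00000
  Bus, Dissatisfied: 203×184/580 = 64.40000
  Rail, Satisfied: 187×256/580 = 82.53793
  Rail, Neutral: 187×140/580 = 45.13793
  Rail, Dissatisfied: 187×184/580 = 59.32414
Contributions (O − E)²/E:
  (77 − 83.86207)²/83.86207 = 0.5615
  (26 − 45.86207)²/45.86207 = 8.6019
  (87 − 60.27586)²/60.27586 = 11.8485
  (87 − 89.60000)²/89.60000 = 0.0754
  (61 − 49.00000)²/49.00000 = 2.9388
  (55 − 64.40000)²/64.40000 = 1.3720
  (92 − 82.53793)²/82.53793 = 1.0847
  (53 − 45.13793)²/45.13793 = 1.3694
  (42 − 59.32414)²/59.32414 = 5.0591
χ² = 0.5615 + 8.6019 + 11.8485 + 0.0754 + 2.9388 + 1.3720 + 1.0847 + 1.3694 + 5.0591 = 32.911

32.911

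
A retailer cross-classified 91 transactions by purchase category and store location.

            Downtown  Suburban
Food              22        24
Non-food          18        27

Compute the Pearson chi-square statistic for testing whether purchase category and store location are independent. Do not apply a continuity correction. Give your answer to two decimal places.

Row totals: 46, 45. Column totals: 40, 51. Grand total N = 91.
Expected counts (row total × column total / N):
  Food, Downtown: 46×40/91 = 20.220
  Food, Suburban: 46×51/91 = 25.780
  Non-food, Downtown: 45×40/91 = 19.780
  Non-food, Suburban: 45×51/91 = 25.220
Contributions (O − E)²/E:
  (22 − 20.220)²/20.220 = 0.1567
  (24 − 25.780)²/25.780 = 0.1229
  (18 − 19.780)²/19.780 = 0.1602
  (27 − 25.220)²/25.220 = 0.1256
χ² = 0.1567 + 0.1229 + 0.1602 + 0.1256 = 0.57

0.57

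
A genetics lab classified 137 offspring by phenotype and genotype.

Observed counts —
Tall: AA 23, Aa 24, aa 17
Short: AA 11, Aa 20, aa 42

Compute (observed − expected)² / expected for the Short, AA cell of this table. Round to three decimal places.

Row total (Short) = 73; column total (AA) = 34; N = 137.
Expected count E = 73 × 34 / 137 = 18.1168.
Contribution = (O − E)²/E = (11 − 18.1168)² / 18.1168 = 2.796.

2.796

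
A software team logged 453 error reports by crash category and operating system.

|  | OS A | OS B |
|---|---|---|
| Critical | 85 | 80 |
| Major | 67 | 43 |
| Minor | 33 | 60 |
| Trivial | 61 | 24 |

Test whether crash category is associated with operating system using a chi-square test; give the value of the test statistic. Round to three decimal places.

Row totals: 165, 110, 93, 85. Column totals: 246, 207. Grand total N = 453.
Expected counts (row total × column total / N):
  Critical, OS A: 165×246/453 = 89.6026
  Critical, OS B: 165×207/453 = 75.3974
  Major, OS A: 110×246/453 = 59.7351
  Major, OS B: 110×207/453 = 50.2649
  Minor, OS A: 93×246/453 = 50.5033
  Minor, OS B: 93×207/453 = 42.4967
  Trivial, OS A: 85×246/453 = 46.1589
  Trivial, OS B: 85×207/453 = 38.8411
Contributions (O − E)²/E:
  (85 − 89.6026)²/89.6026 = 0.2364
  (80 − 75.3974)²/75.3974 = 0.2810
  (67 − 59.7351)²/59.7351 = 0.8835
  (43 − 50.2649)²/50.2649 = 1.0500
  (33 − 50.5033)²/50.5033 = 6.0662
  (60 − 42.4967)²/42.4967 = 7.2092
  (61 − 46.1589)²/46.1589 = 4.7717
  (24 − 38.8411)²/38.8411 = 5.6708
χ² = 0.2364 + 0.2810 + 0.8835 + 1.0500 + 6.0662 + 7.2092 + 4.7717 + 5.6708 = 26.169

26.169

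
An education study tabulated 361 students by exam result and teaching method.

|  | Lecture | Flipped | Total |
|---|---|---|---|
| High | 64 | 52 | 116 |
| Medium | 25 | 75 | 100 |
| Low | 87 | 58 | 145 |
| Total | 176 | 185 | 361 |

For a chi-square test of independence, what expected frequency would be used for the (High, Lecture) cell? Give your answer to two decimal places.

Row total (High) = 116; column total (Lecture) = 176; grand total N = 361.
Expected count = (row total × column total) / N = 116 × 176 / 361 = 56.55.

56.55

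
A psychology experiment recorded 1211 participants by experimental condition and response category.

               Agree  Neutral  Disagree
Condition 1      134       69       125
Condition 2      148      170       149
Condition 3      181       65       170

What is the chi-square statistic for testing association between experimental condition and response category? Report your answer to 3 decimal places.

Row totals: 328, 467, 416. Column totals: 463, 304, 444. Grand total N = 1211.
Expected counts (row total × column total / N):
  Condition 1, Agree: 328×463/1211 = 125.4038
  Condition 1, Neutral: 328×304/1211 = 82.3386
  Condition 1, Disagree: 328×444/1211 = 120.2576
  Condition 2, Agree: 467×463/1211 = 178.5475
  Condition 2, Neutral: 467×304/1211 = 117.2320
  Condition 2, Disagree: 467×444/1211 = 171.2205
  Condition 3, Agree: 416×463/1211 = 159.0487
  Condition 3, Neutral: 416×304/1211 = 104.4294
  Condition 3, Disagree: 416×444/1211 = 152.5219
Contributions (O − E)²/E:
  (134 − 125.4038)²/125.4038 = 0.5893
  (69 − 82.3386)²/82.3386 = 2.1608
  (125 − 120.2576)²/120.2576 = 0.1870
  (148 − 178.5475)²/178.5475 = 5.2263
  (170 − 117.2320)²/117.2320 = 23.7517
  (149 − 171.2205)²/171.2205 = 2.8837
  (181 − 159.0487)²/159.0487 = 3.0296
  (65 − 104.4294)²/104.4294 = 14.8874
  (170 − 152.5219)²/152.5219 = 2.0029
χ² = 0.5893 + 2.1608 + 0.1870 + 5.2263 + 23.7517 + 2.8837 + 3.0296 + 14.8874 + 2.0029 = 54.719

54.719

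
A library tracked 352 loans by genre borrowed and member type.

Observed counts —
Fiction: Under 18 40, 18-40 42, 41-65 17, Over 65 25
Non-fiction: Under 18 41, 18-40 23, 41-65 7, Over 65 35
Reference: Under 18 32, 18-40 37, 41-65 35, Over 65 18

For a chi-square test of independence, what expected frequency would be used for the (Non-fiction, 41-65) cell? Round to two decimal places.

17.77

Row total (Non-fiction) = 106; column total (41-65) = 59; grand total N = 352.
Expected count = (row total × column total) / N = 106 × 59 / 352 = 17.77.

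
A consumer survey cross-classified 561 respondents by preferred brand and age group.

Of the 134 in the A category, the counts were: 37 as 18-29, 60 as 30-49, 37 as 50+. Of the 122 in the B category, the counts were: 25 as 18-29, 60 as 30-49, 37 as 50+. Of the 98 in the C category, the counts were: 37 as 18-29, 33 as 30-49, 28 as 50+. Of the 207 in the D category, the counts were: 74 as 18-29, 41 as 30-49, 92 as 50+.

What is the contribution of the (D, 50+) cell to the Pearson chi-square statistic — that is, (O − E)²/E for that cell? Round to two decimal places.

5.82

Row total (D) = 207; column total (50+) = 194; N = 561.
Expected count E = 207 × 194 / 561 = 71.583.
Contribution = (O − E)²/E = (92 − 71.583)² / 71.583 = 5.82.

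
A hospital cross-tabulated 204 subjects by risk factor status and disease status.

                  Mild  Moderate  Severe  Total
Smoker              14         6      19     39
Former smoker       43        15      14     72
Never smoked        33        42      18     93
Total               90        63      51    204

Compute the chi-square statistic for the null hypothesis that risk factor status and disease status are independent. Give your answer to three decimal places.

Grand total N = 204.
Expected counts (row total × column total / N):
  Smoker, Mild: 39×90/204 = 17.2059
  Smoker, Moderate: 39×63/204 = 12.0441
  Smoker, Severe: 39×51/204 = 9.7500
  Former smoker, Mild: 72×90/204 = 31.7647
  Former smoker, Moderate: 72×63/204 = 22.2353
  Former smoker, Severe: 72×51/204 = 18.0000
  Never smoked, Mild: 93×90/204 = 41.0294
  Never smoked, Moderate: 93×63/204 = 28.7206
  Never smoked, Severe: 93×51/204 = 23.2500
Contributions (O − E)²/E:
  (14 − 17.2059)²/17.2059 = 0.5973
  (6 − 12.0441)²/12.0441 = 3.0331
  (19 − 9.7500)²/9.7500 = 8.7756
  (43 − 31.7647)²/31.7647 = 3.9740
  (15 − 22.2353)²/22.2353 = 2.3543
  (14 − 18.0000)²/18.0000 = 0.8889
  (33 − 41.0294)²/41.0294 = 1.5713
  (42 − 28.7206)²/28.7206 = 6.1399
  (18 − 23.2500)²/23.2500 = 1.1855
χ² = 0.5973 + 3.0331 + 8.7756 + 3.9740 + 2.3543 + 0.8889 + 1.5713 + 6.1399 + 1.1855 = 28.520

28.520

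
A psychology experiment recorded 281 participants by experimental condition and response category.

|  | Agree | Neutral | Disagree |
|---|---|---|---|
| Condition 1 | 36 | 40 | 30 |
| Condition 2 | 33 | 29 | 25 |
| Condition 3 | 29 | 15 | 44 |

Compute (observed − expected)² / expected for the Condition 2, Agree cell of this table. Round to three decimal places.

Row total (Condition 2) = 87; column total (Agree) = 98; N = 281.
Expected count E = 87 × 98 / 281 = 30.3416.
Contribution = (O − E)²/E = (33 − 30.3416)² / 30.3416 = 0.233.

0.233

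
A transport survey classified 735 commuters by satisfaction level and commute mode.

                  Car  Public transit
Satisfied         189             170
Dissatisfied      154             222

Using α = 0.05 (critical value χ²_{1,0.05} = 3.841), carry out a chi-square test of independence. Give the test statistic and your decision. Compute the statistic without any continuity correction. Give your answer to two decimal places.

Row totals: 359, 376. Column totals: 343, 392. Grand total N = 735.
Expected counts (row total × column total / N):
  Satisfied, Car: 359×343/735 = 167.533
  Satisfied, Public transit: 359×392/735 = 191.467
  Dissatisfied, Car: 376×343/735 = 175.467
  Dissatisfied, Public transit: 376×392/735 = 200.533
Contributions (O − E)²/E:
  (189 − 167.533)²/167.533 = 2.7507
  (170 − 191.467)²/191.467 = 2.4068
  (154 − 175.467)²/175.467 = 2.6263
  (222 − 200.533)²/200.533 = 2.2980
χ² = 2.7507 + 2.4068 + 2.6263 + 2.2980 = 10.08
df = (2−1)(2−1) = 1. Since 10.08 > 3.841, reject the null hypothesis of independence at α = 0.05.

10.08; reject H₀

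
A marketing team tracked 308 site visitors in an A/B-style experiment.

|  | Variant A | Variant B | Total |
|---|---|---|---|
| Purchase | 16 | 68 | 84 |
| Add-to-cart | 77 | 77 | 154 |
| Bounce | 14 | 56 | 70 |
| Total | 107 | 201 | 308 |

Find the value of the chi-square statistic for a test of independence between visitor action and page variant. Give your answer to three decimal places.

31.650

Grand total N = 308.
Expected counts (row total × column total / N):
  Purchase, Variant A: 84×107/308 = 29.1818
  Purchase, Variant B: 84×201/308 = 54.8182
  Add-to-cart, Variant A: 154×107/308 = 53.5000
  Add-to-cart, Variant B: 154×201/308 = 100.5000
  Bounce, Variant A: 70×107/308 = 24.3182
  Bounce, Variant B: 70×201/308 = 45.6818
Contributions (O − E)²/E:
  (16 − 29.1818)²/29.1818 = 5.9544
  (68 − 54.8182)²/54.8182 = 3.1697
  (77 − 53.5000)²/53.5000 = 10.3224
  (77 − 100.5000)²/100.5000 = 5.4950
  (14 − 24.3182)²/24.3182 = 4.3780
  (56 − 45.6818)²/45.6818 = 2.3306
χ² = 5.9544 + 3.1697 + 10.3224 + 5.4950 + 4.3780 + 2.3306 = 31.650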